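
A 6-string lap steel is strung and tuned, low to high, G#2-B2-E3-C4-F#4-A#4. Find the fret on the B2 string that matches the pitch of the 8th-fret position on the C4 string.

Fret 8 on C4 is MIDI 60 + 8 = 68 (G#4). On the B2 string (open MIDI 47), that pitch is 68 − 47 = fret 21.

21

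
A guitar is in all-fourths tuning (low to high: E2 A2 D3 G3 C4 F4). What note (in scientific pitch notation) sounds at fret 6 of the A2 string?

Each fret is one semitone, so A2 + 6 = D♯3.

D♯3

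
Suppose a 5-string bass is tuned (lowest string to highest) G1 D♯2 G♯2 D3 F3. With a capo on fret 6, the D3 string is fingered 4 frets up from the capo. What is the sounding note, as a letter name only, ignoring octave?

C

The capo raises the open D3 by 6 semitones to G♯3; fretting 4 more gives D3 + 6 + 4 = D3 + 10 semitones, landing on C.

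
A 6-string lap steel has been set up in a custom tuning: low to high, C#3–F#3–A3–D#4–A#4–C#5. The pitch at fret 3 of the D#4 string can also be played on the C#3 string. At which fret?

17

D#4 at fret 3 is D#4 + 3 semitones = F#4.
The open C#3 string is 14 semitones below the open D#4, so the same pitch on the C#3 string lies at fret 3 + 14 = 17.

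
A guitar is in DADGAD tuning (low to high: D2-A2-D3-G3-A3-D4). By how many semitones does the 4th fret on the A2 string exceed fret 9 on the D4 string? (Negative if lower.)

-22 semitones

A2 at fret 4 → C#3 (MIDI 49); D4 at fret 9 → B4 (MIDI 71).
49 − 71 = -22, so the two pitches are 22 semitones apart.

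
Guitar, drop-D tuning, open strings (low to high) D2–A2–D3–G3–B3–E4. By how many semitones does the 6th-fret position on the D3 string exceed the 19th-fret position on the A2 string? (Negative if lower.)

-8 semitones

D3 at fret 6 → G♯3 (MIDI 56); A2 at fret 19 → E4 (MIDI 64).
56 − 64 = -8, so the two pitches are 8 semitones apart.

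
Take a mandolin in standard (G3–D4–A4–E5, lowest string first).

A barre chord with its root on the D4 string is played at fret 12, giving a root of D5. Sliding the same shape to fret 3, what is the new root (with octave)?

Moving from fret 12 to fret 3 shifts the root by -9 semitones.
D5 down 9 semitones is F4.

F4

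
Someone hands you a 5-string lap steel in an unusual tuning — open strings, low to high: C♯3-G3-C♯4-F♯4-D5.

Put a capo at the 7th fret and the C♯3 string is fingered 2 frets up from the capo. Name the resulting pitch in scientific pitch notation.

The capo raises the open C♯3 by 7 semitones to G♯3; fretting 2 more gives C♯3 + 7 + 2 = C♯3 + 9 semitones = A♯3.

A♯3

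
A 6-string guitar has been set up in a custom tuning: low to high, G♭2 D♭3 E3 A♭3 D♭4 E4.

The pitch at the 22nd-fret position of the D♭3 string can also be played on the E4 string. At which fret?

D♭3 at fret 22 is D♭3 + 22 semitones = B4.
The open E4 string is 15 semitones above the open D♭3, so the same pitch on the E4 string lies at fret 22 − 15 = 7.

7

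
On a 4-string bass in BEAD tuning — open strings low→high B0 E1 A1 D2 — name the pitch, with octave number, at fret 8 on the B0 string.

G1

The open B0 string plus 8 semitones: B–C–C#–D–D#–E–F–F#–G.
The walk passes from B into C once, so the octave number goes from 0 to 1.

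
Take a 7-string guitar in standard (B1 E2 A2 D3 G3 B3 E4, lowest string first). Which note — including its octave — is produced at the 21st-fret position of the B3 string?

G♯5

B3 is MIDI 59. Adding 21 gives 80, which is G♯5.
(Equivalently spelled A♭5.)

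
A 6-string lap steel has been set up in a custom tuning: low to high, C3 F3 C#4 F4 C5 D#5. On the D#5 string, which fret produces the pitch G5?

4

G5 is 4 semitones above the open D#5 (D#–E–F–F#–G), so it sits at fret 4.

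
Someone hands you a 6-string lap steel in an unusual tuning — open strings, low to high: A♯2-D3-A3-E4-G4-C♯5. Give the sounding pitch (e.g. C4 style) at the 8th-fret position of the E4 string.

C5

Each fret is one semitone, so E4 + 8 = C5.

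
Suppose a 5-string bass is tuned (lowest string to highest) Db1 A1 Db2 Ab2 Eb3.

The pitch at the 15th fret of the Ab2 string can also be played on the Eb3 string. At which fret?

Fret 15 on Ab2 is MIDI 44 + 15 = 59 (B3). On the Eb3 string (open MIDI 51), that pitch is 59 − 51 = fret 8.

8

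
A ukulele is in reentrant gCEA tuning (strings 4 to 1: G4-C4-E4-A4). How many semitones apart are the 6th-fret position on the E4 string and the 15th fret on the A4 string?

14 semitones

E4 at fret 6 → A♯4 (MIDI 70); A4 at fret 15 → C6 (MIDI 84).
70 − 84 = -14, so the two pitches are 14 semitones apart, with C6 the higher.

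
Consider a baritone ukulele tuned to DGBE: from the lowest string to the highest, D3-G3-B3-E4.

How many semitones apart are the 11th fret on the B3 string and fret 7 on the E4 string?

B3 at fret 11 → A#4 (MIDI 70); E4 at fret 7 → B4 (MIDI 71).
70 − 71 = -1, so the two pitches are 1 semitone apart, with B4 the higher.

1 semitone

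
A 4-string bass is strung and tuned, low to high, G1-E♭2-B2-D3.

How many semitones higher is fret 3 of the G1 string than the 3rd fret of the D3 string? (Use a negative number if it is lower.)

-19 semitones

G1 at fret 3 → B♭1 (MIDI 34); D3 at fret 3 → F3 (MIDI 53).
34 − 53 = -19, so the two pitches are 19 semitones apart.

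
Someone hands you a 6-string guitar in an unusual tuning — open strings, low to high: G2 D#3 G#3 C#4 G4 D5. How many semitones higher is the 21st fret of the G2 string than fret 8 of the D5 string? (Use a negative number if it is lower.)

-18 semitones

G2 at fret 21 → E4 (MIDI 64); D5 at fret 8 → A#5 (MIDI 82).
64 − 82 = -18, so the two pitches are 18 semitones apart.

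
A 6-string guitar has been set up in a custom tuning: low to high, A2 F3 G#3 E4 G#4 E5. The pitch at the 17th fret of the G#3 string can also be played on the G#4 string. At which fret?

5

Fret 17 on G#3 is MIDI 56 + 17 = 73 (C#5). On the G#4 string (open MIDI 68), that pitch is 73 − 68 = fret 5.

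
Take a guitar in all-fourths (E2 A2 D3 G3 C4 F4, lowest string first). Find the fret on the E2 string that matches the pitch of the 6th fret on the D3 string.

16

D3 at fret 6 is D3 + 6 semitones = G#3.
The open E2 string is 10 semitones below the open D3, so the same pitch on the E2 string lies at fret 6 + 10 = 16.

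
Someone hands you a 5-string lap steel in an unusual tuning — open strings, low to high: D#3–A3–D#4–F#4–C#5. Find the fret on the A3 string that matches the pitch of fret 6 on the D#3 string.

D#3 at fret 6 is D#3 + 6 semitones = A3.
The open A3 string is 6 semitones above the open D#3, so the same pitch on the A3 string lies at fret 6 − 6 = 0.

0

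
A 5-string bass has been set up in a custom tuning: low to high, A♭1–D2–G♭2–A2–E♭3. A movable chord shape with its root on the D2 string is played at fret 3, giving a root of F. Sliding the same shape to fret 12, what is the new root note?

D

Moving from fret 3 to fret 12 shifts the root by 9 semitones.
F up 9 semitones is D.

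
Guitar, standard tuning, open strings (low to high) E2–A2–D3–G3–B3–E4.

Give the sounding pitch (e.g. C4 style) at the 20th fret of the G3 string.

D#5

G3 is MIDI 55. Adding 20 gives 75, which is D#5.
(Equivalently spelled Eb5.)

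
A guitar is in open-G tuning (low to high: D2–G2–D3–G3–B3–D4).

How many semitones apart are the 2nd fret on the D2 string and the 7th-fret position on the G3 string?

D2 at fret 2 → E2 (MIDI 40); G3 at fret 7 → D4 (MIDI 62).
40 − 62 = -22, so the two pitches are 22 semitones apart, with D4 the higher.

22 semitones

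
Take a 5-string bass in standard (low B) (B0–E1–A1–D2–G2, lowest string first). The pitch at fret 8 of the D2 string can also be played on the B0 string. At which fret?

D2 at fret 8 is D2 + 8 semitones = A#2.
The open B0 string is 15 semitones below the open D2, so the same pitch on the B0 string lies at fret 8 + 15 = 23.

23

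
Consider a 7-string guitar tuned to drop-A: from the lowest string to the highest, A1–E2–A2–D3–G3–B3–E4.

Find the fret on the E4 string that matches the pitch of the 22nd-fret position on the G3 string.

G3 at fret 22 is G3 + 22 semitones = F5.
The open E4 string is 9 semitones above the open G3, so the same pitch on the E4 string lies at fret 22 − 9 = 13.

13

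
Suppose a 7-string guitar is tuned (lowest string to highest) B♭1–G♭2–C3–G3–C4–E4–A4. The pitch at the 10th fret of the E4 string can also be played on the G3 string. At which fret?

19

E4 at fret 10 is E4 + 10 semitones = D5.
The open G3 string is 9 semitones below the open E4, so the same pitch on the G3 string lies at fret 10 + 9 = 19.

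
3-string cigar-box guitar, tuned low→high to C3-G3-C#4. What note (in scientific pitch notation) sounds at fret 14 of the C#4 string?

The open C#4 string plus 14 semitones: C#–D–D#–E–…–C#–D–D#.
The walk passes from B into C once, so the octave number goes from 4 to 5.

D#5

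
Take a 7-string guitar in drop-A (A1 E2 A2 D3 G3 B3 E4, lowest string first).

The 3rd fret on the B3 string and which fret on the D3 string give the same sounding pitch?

Fret 3 on B3 is MIDI 59 + 3 = 62 (D4). On the D3 string (open MIDI 50), that pitch is 62 − 50 = fret 12.

12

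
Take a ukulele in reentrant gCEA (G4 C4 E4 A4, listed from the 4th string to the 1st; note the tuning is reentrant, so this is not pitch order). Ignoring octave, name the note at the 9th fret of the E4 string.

C#

E4 is MIDI 64. Adding 9 gives 73; 73 mod 12 = 1, i.e. C#.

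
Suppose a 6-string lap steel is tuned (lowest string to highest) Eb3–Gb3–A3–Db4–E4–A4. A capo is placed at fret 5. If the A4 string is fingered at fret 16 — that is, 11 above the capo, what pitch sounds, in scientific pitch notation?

The capo raises the open A4 by 5 semitones to D5; fretting 11 more gives A4 + 5 + 11 = A4 + 16 semitones = Db6.

Db6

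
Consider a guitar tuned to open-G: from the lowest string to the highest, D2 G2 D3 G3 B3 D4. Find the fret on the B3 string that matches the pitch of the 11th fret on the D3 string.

2

Fret 11 on D3 is MIDI 50 + 11 = 61 (C#4). On the B3 string (open MIDI 59), that pitch is 61 − 59 = fret 2.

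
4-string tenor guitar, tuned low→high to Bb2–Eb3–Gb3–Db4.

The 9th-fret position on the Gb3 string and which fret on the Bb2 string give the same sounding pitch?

17

Gb3 at fret 9 is Gb3 + 9 semitones = Eb4.
The open Bb2 string is 8 semitones below the open Gb3, so the same pitch on the Bb2 string lies at fret 9 + 8 = 17.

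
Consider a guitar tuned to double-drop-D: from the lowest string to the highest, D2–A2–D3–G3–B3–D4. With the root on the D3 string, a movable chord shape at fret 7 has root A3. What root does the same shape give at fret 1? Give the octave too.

Moving from fret 7 to fret 1 shifts the root by -6 semitones.
A3 down 6 semitones is D#3.

D#3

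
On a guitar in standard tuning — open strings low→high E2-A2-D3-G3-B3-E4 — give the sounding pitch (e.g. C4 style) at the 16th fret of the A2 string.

Each fret is one semitone, so A2 + 16 = C#4.

C#4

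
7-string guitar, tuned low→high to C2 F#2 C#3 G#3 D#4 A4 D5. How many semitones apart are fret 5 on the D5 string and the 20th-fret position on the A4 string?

10 semitones

D5 at fret 5 → G5 (MIDI 79); A4 at fret 20 → F6 (MIDI 89).
79 − 89 = -10, so the two pitches are 10 semitones apart, with F6 the higher.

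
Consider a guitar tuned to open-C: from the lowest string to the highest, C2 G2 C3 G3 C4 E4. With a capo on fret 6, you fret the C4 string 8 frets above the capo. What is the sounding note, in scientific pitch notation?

D5

The capo raises the open C4 by 6 semitones to F#4; fretting 8 more gives C4 + 6 + 8 = C4 + 14 semitones = D5.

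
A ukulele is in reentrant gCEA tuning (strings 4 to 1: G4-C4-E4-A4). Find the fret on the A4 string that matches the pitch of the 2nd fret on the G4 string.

0

Fret 2 on G4 is MIDI 67 + 2 = 69 (A4). On the A4 string (open MIDI 69), that pitch is 69 − 69 = fret 0.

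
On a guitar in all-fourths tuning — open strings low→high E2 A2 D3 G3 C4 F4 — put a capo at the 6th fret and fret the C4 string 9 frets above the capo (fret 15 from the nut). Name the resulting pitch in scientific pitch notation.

The capo raises the open C4 by 6 semitones to F#4; fretting 9 more gives C4 + 6 + 9 = C4 + 15 semitones = D#5.

D#5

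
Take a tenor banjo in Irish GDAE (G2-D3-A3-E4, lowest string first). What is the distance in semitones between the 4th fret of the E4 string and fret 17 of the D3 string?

E4 at fret 4 → G#4 (MIDI 68); D3 at fret 17 → G4 (MIDI 67).
68 − 67 = 1, so the two pitches are 1 semitone apart, with G#4 the higher.

1 semitone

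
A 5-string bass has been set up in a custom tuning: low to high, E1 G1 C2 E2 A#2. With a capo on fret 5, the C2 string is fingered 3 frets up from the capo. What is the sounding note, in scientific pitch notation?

The capo raises the open C2 by 5 semitones to F2; fretting 3 more gives C2 + 5 + 3 = C2 + 8 semitones = G#2.
(Also written Ab.)

G#2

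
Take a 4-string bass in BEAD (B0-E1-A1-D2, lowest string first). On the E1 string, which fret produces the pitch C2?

8

C2 is 8 semitones above the open E1 (E–F–F#–G–G#–A–A#–B–C), so it sits at fret 8.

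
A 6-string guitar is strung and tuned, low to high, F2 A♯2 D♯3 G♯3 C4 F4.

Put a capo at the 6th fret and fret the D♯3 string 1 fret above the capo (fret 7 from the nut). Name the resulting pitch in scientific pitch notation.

A♯3

The capo raises the open D♯3 by 6 semitones to A3; fretting 1 more gives D♯3 + 6 + 1 = D♯3 + 7 semitones = A♯3.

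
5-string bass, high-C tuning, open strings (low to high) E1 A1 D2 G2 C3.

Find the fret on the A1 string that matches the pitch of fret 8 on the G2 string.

18

G2 at fret 8 is G2 + 8 semitones = D♯3.
The open A1 string is 10 semitones below the open G2, so the same pitch on the A1 string lies at fret 8 + 10 = 18.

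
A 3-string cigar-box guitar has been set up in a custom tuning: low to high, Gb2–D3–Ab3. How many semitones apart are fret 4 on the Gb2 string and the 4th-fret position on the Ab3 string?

14 semitones

Gb2 at fret 4 → Bb2 (MIDI 46); Ab3 at fret 4 → C4 (MIDI 60).
46 − 60 = -14, so the two pitches are 14 semitones apart, with C4 the higher.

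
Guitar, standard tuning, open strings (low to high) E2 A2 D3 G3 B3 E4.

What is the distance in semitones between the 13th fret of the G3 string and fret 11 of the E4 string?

G3 at fret 13 → G♯4 (MIDI 68); E4 at fret 11 → D♯5 (MIDI 75).
68 − 75 = -7, so the two pitches are 7 semitones apart, with D♯5 the higher.

7 semitones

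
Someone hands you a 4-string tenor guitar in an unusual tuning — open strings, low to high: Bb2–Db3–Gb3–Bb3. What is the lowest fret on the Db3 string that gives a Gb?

5

From Db3, count semitones up the chromatic scale until reaching Gb: Db–D–Eb–E–F–Gb — 5 steps.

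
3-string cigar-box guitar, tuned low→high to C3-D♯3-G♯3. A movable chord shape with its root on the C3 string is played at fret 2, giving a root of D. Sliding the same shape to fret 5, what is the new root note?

F

Moving from fret 2 to fret 5 shifts the root by 3 semitones.
D up 3 semitones is F.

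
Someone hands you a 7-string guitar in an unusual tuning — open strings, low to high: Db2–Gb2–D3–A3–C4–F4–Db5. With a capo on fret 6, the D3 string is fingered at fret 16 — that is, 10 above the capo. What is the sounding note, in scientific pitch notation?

The capo raises the open D3 by 6 semitones to Ab3; fretting 10 more gives D3 + 6 + 10 = D3 + 16 semitones = Gb4.

Gb4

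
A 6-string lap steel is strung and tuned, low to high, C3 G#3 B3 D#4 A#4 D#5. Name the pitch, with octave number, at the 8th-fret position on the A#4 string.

F#5

A#4 is MIDI 70. Adding 8 gives 78, which is F#5.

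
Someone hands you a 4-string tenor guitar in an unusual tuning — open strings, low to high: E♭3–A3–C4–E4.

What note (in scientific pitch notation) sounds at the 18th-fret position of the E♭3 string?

E♭3 is MIDI 51. Adding 18 gives 69, which is A4.

A4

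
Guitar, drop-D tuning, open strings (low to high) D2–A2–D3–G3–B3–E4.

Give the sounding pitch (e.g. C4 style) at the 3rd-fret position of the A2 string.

The open A2 string plus 3 semitones: A–A#–B–C.
The walk passes from B into C once, so the octave number goes from 2 to 3.

C3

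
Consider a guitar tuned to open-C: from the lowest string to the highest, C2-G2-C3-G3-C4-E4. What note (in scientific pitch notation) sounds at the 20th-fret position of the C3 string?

C3 is MIDI 48. Adding 20 gives 68, which is G#4.
(Equivalently spelled Ab4.)

G#4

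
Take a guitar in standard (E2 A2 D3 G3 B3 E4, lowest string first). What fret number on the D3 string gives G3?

5

G3 is 5 semitones above the open D3 (D–D#–E–F–F#–G), so it sits at fret 5.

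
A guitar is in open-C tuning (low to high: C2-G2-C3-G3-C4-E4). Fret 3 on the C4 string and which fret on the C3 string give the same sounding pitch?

15

C4 at fret 3 is C4 + 3 semitones = D♯4.
The open C3 string is 12 semitones below the open C4, so the same pitch on the C3 string lies at fret 3 + 12 = 15.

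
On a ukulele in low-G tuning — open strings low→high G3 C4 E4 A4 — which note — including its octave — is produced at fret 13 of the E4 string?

F5

E4 is MIDI 64. Adding 13 gives 77, which is F5.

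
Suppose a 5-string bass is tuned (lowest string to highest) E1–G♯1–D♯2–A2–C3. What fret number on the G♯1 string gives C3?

C3 is 16 semitones above the open G♯1 (G#–A–A#–B–…–A#–B–C), so it sits at fret 16.

16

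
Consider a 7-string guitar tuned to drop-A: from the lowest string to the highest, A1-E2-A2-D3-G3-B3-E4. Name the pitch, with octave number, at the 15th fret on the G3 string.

A#4

G3 is MIDI 55. Adding 15 gives 70, which is A#4.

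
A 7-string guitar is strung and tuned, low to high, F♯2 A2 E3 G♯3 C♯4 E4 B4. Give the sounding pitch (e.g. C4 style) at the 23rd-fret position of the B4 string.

B4 is MIDI 71. Adding 23 gives 94, which is A♯6.
(Equivalently spelled B♭6.)

A♯6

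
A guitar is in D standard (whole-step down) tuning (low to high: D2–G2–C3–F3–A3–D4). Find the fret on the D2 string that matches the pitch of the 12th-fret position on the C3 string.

22

C3 at fret 12 is C3 + 12 semitones = C4.
The open D2 string is 10 semitones below the open C3, so the same pitch on the D2 string lies at fret 12 + 10 = 22.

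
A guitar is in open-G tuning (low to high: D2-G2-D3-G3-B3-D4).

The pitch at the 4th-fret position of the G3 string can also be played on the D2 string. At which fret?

G3 at fret 4 is G3 + 4 semitones = B3.
The open D2 string is 17 semitones below the open G3, so the same pitch on the D2 string lies at fret 4 + 17 = 21.

21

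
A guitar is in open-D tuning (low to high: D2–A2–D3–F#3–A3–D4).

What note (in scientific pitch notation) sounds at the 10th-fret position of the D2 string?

D2 is MIDI 38. Adding 10 gives 48, which is C3.

C3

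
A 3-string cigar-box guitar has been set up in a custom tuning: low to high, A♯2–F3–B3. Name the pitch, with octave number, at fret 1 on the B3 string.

The open B3 string plus 1 semitone: B–C.
The walk passes from B into C once, so the octave number goes from 3 to 4.

C4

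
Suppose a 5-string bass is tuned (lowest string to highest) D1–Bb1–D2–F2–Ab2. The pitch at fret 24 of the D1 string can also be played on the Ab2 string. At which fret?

D1 at fret 24 is D1 + 24 semitones = D3.
The open Ab2 string is 18 semitones above the open D1, so the same pitch on the Ab2 string lies at fret 24 − 18 = 6.

6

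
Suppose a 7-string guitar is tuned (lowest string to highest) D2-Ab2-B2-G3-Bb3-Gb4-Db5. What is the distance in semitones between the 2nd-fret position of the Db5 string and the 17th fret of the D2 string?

Db5 at fret 2 → Eb5 (MIDI 75); D2 at fret 17 → G3 (MIDI 55).
75 − 55 = 20, so the two pitches are 20 semitones apart, with Eb5 the higher.

20 semitones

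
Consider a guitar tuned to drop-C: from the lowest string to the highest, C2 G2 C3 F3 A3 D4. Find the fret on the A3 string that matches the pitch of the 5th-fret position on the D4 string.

D4 at fret 5 is D4 + 5 semitones = G4.
The open A3 string is 5 semitones below the open D4, so the same pitch on the A3 string lies at fret 5 + 5 = 10.

10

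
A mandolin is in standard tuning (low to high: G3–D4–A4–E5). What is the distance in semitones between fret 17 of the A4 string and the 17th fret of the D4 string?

7 semitones

A4 at fret 17 → D6 (MIDI 86); D4 at fret 17 → G5 (MIDI 79).
86 − 79 = 7, so the two pitches are 7 semitones apart, with D6 the higher.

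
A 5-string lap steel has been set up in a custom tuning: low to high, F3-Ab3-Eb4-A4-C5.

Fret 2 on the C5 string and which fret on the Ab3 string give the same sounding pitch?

18

Fret 2 on C5 is MIDI 72 + 2 = 74 (D5). On the Ab3 string (open MIDI 56), that pitch is 74 − 56 = fret 18.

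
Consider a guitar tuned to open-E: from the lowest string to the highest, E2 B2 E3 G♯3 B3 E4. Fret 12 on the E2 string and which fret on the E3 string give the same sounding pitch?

E2 at fret 12 is E2 + 12 semitones = E3.
The open E3 string is 12 semitones above the open E2, so the same pitch on the E3 string lies at fret 12 − 12 = 0.

0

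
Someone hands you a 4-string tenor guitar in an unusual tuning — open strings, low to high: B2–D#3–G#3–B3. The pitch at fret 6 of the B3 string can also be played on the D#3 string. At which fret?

B3 at fret 6 is B3 + 6 semitones = F4.
The open D#3 string is 8 semitones below the open B3, so the same pitch on the D#3 string lies at fret 6 + 8 = 14.

14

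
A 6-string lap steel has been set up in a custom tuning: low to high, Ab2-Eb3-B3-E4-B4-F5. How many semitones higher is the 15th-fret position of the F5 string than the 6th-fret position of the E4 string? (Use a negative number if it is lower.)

F5 at fret 15 → Ab6 (MIDI 92); E4 at fret 6 → Bb4 (MIDI 70).
92 − 70 = 22, so the two pitches are 22 semitones apart.

22 semitones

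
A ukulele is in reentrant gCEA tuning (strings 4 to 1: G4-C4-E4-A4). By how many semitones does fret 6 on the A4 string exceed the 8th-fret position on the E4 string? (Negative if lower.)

A4 at fret 6 → D#5 (MIDI 75); E4 at fret 8 → C5 (MIDI 72).
75 − 72 = 3, so the two pitches are 3 semitones apart.

3 semitones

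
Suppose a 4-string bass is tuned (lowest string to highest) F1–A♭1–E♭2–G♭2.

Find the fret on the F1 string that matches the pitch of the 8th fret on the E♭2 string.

Fret 8 on E♭2 is MIDI 39 + 8 = 47 (B2). On the F1 string (open MIDI 29), that pitch is 47 − 29 = fret 18.

18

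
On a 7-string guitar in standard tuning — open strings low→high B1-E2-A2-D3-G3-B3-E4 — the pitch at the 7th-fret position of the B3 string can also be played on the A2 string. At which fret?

21

B3 at fret 7 is B3 + 7 semitones = F#4.
The open A2 string is 14 semitones below the open B3, so the same pitch on the A2 string lies at fret 7 + 14 = 21.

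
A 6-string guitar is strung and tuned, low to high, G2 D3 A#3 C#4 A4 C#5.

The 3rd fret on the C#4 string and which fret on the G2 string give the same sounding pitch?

21

Fret 3 on C#4 is MIDI 61 + 3 = 64 (E4). On the G2 string (open MIDI 43), that pitch is 64 − 43 = fret 21.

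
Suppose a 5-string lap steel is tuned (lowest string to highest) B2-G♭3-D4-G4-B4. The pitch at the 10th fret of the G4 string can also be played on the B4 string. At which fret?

G4 at fret 10 is G4 + 10 semitones = F5.
The open B4 string is 4 semitones above the open G4, so the same pitch on the B4 string lies at fret 10 − 4 = 6.

6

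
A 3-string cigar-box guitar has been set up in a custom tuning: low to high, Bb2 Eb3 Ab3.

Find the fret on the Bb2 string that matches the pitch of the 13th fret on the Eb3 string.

18

Fret 13 on Eb3 is MIDI 51 + 13 = 64 (E4). On the Bb2 string (open MIDI 46), that pitch is 64 − 46 = fret 18.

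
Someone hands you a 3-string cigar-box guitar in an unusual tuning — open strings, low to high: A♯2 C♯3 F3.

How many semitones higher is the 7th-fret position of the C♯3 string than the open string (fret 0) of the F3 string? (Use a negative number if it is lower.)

C♯3 at fret 7 → G♯3 (MIDI 56); F3 at fret 0 → F3 (MIDI 53).
56 − 53 = 3, so the two pitches are 3 semitones apart.

3 semitones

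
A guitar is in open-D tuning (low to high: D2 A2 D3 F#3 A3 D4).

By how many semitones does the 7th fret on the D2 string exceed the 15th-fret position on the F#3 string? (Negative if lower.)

D2 at fret 7 → A2 (MIDI 45); F#3 at fret 15 → A4 (MIDI 69).
45 − 69 = -24, so the two pitches are 24 semitones apart.

-24 semitones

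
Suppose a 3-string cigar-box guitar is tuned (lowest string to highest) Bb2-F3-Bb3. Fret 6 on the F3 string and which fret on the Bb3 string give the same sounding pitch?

1

F3 at fret 6 is F3 + 6 semitones = B3.
The open Bb3 string is 5 semitones above the open F3, so the same pitch on the Bb3 string lies at fret 6 − 5 = 1.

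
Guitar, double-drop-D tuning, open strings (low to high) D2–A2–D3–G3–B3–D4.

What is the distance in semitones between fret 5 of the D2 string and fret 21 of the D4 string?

40 semitones

D2 at fret 5 → G2 (MIDI 43); D4 at fret 21 → B5 (MIDI 83).
43 − 83 = -40, so the two pitches are 40 semitones apart, with B5 the higher.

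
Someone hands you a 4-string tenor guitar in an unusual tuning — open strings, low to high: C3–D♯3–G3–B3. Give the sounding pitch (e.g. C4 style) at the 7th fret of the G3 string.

The open G3 string plus 7 semitones: G–G#–A–A#–B–C–C#–D.
The walk passes from B into C once, so the octave number goes from 3 to 4.

D4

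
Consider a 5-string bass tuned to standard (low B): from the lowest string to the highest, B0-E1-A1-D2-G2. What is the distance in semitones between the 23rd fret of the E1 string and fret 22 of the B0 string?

E1 at fret 23 → D#3 (MIDI 51); B0 at fret 22 → A2 (MIDI 45).
51 − 45 = 6, so the two pitches are 6 semitones apart, with D#3 the higher.

6 semitones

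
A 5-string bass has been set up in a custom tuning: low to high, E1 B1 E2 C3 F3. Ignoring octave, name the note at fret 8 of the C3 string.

G#

Each fret is one semitone, so C3 + 8 = G#.
(Equivalently spelled Ab.)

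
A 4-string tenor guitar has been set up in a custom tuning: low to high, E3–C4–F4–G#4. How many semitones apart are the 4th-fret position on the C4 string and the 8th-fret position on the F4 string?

9 semitones

C4 at fret 4 → E4 (MIDI 64); F4 at fret 8 → C#5 (MIDI 73).
64 − 73 = -9, so the two pitches are 9 semitones apart, with C#5 the higher.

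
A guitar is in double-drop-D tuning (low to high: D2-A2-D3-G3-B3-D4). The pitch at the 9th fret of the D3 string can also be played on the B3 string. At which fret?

0

D3 at fret 9 is D3 + 9 semitones = B3.
The open B3 string is 9 semitones above the open D3, so the same pitch on the B3 string lies at fret 9 − 9 = 0.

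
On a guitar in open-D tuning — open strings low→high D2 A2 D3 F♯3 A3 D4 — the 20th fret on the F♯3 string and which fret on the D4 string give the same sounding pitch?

F♯3 at fret 20 is F♯3 + 20 semitones = D5.
The open D4 string is 8 semitones above the open F♯3, so the same pitch on the D4 string lies at fret 20 − 8 = 12.

12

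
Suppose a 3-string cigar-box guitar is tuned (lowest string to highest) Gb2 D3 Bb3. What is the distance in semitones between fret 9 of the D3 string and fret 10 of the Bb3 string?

9 semitones

D3 at fret 9 → B3 (MIDI 59); Bb3 at fret 10 → Ab4 (MIDI 68).
59 − 68 = -9, so the two pitches are 9 semitones apart, with Ab4 the higher.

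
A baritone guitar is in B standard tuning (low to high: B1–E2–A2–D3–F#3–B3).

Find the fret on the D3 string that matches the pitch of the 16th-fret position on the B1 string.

1

B1 at fret 16 is B1 + 16 semitones = D#3.
The open D3 string is 15 semitones above the open B1, so the same pitch on the D3 string lies at fret 16 − 15 = 1.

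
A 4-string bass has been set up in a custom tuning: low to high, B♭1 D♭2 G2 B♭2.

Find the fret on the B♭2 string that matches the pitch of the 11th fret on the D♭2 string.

Fret 11 on D♭2 is MIDI 37 + 11 = 48 (C3). On the B♭2 string (open MIDI 46), that pitch is 48 − 46 = fret 2.

2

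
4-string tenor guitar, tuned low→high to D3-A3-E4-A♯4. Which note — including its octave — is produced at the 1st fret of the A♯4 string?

B4

The open A♯4 string plus 1 semitone: A#–B.
No B→C boundary is crossed, so the octave stays at 4.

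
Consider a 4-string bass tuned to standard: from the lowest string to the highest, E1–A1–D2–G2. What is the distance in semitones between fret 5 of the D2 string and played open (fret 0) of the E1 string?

15 semitones

D2 at fret 5 → G2 (MIDI 43); E1 at fret 0 → E1 (MIDI 28).
43 − 28 = 15, so the two pitches are 15 semitones apart, with G2 the higher.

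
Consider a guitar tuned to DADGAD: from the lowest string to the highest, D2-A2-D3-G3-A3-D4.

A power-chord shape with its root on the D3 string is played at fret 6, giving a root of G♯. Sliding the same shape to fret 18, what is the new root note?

G♯

Moving from fret 6 to fret 18 shifts the root by 12 semitones.
G♯ up 12 semitones is G♯.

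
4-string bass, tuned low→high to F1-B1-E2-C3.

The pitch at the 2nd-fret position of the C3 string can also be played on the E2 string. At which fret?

10

Fret 2 on C3 is MIDI 48 + 2 = 50 (D3). On the E2 string (open MIDI 40), that pitch is 50 − 40 = fret 10.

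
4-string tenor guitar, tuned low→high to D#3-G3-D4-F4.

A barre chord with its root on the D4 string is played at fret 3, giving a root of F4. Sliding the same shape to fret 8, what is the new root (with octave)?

Moving from fret 3 to fret 8 shifts the root by 5 semitones.
F4 up 5 semitones is A#4.

A#4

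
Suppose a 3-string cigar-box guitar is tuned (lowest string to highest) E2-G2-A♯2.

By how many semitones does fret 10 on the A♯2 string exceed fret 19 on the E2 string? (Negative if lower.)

A♯2 at fret 10 → G♯3 (MIDI 56); E2 at fret 19 → B3 (MIDI 59).
56 − 59 = -3, so the two pitches are 3 semitones apart.

-3 semitones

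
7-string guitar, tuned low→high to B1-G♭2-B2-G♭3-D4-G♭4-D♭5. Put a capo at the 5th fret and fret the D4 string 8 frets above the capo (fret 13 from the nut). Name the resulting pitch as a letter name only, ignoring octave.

E♭

The capo raises the open D4 by 5 semitones to G4; fretting 8 more gives D4 + 5 + 8 = D4 + 13 semitones, landing on E♭.
(Also written D♯.)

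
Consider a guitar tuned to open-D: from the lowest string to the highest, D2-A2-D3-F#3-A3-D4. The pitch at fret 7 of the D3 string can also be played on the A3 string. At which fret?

Fret 7 on D3 is MIDI 50 + 7 = 57 (A3). On the A3 string (open MIDI 57), that pitch is 57 − 57 = fret 0.

0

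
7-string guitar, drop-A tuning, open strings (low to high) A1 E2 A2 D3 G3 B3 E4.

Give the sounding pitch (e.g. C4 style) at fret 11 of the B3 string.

The open B3 string plus 11 semitones: B–C–C#–D–…–G#–A–A#.
The walk passes from B into C once, so the octave number goes from 3 to 4.

A♯4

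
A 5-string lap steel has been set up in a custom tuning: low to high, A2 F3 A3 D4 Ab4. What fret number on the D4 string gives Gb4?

4

Gb4 is 4 semitones above the open D4 (D–Eb–E–F–Gb), so it sits at fret 4.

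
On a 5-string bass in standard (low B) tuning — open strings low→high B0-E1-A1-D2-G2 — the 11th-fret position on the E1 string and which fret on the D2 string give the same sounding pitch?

E1 at fret 11 is E1 + 11 semitones = D♯2.
The open D2 string is 10 semitones above the open E1, so the same pitch on the D2 string lies at fret 11 − 10 = 1.

1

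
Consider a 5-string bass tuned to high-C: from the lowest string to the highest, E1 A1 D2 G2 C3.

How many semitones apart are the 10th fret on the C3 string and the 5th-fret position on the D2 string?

C3 at fret 10 → A#3 (MIDI 58); D2 at fret 5 → G2 (MIDI 43).
58 − 43 = 15, so the two pitches are 15 semitones apart, with A#3 the higher.

15 semitones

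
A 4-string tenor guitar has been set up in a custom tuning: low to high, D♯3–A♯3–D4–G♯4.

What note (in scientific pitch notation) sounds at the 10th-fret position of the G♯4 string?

The open G♯4 string plus 10 semitones: G#–A–A#–B–…–E–F–F#.
The walk passes from B into C once, so the octave number goes from 4 to 5.
(Equivalently spelled G♭5.)

F♯5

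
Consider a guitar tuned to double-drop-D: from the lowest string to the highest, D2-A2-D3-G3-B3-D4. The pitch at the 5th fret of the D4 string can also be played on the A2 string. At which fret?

22

Fret 5 on D4 is MIDI 62 + 5 = 67 (G4). On the A2 string (open MIDI 45), that pitch is 67 − 45 = fret 22.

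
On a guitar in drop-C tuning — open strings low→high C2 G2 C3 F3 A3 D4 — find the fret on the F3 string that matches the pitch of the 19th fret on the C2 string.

2

C2 at fret 19 is C2 + 19 semitones = G3.
The open F3 string is 17 semitones above the open C2, so the same pitch on the F3 string lies at fret 19 − 17 = 2.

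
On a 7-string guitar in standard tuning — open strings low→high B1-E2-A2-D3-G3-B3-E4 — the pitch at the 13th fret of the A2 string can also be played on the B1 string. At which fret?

23

A2 at fret 13 is A2 + 13 semitones = A♯3.
The open B1 string is 10 semitones below the open A2, so the same pitch on the B1 string lies at fret 13 + 10 = 23.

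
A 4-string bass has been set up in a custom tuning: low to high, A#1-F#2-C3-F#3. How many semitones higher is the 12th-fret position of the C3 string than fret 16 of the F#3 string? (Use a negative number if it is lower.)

-10 semitones

C3 at fret 12 → C4 (MIDI 60); F#3 at fret 16 → A#4 (MIDI 70).
60 − 70 = -10, so the two pitches are 10 semitones apart.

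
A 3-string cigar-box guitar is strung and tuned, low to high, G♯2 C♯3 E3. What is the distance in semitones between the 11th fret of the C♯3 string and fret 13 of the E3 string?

5 semitones

C♯3 at fret 11 → C4 (MIDI 60); E3 at fret 13 → F4 (MIDI 65).
60 − 65 = -5, so the two pitches are 5 semitones apart, with F4 the higher.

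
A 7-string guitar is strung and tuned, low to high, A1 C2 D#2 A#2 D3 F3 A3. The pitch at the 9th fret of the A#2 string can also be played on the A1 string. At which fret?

Fret 9 on A#2 is MIDI 46 + 9 = 55 (G3). On the A1 string (open MIDI 33), that pitch is 55 − 33 = fret 22.

22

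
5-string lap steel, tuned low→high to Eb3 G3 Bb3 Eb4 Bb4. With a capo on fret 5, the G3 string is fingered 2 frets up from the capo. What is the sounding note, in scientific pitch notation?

D4

The capo raises the open G3 by 5 semitones to C4; fretting 2 more gives G3 + 5 + 2 = G3 + 7 semitones = D4.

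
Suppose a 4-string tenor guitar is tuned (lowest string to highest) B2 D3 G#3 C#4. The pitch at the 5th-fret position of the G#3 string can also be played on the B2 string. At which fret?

G#3 at fret 5 is G#3 + 5 semitones = C#4.
The open B2 string is 9 semitones below the open G#3, so the same pitch on the B2 string lies at fret 5 + 9 = 14.

14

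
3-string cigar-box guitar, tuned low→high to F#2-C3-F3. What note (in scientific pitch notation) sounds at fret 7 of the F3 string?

The open F3 string plus 7 semitones: F–F#–G–G#–A–A#–B–C.
The walk passes from B into C once, so the octave number goes from 3 to 4.

C4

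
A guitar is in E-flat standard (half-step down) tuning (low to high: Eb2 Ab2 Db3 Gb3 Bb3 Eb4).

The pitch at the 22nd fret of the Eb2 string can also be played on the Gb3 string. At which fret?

7

Fret 22 on Eb2 is MIDI 39 + 22 = 61 (Db4). On the Gb3 string (open MIDI 54), that pitch is 61 − 54 = fret 7.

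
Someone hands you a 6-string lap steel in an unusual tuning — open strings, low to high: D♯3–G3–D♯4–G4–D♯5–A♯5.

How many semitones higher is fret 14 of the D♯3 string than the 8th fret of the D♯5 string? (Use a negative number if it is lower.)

-18 semitones

D♯3 at fret 14 → F4 (MIDI 65); D♯5 at fret 8 → B5 (MIDI 83).
65 − 83 = -18, so the two pitches are 18 semitones apart.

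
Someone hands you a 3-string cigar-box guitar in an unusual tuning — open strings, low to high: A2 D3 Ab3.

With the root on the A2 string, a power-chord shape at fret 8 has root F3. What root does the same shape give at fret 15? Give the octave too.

Moving from fret 8 to fret 15 shifts the root by 7 semitones.
F3 up 7 semitones is C4.

C4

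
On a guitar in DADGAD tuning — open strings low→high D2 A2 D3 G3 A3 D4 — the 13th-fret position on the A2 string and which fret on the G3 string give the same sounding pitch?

3

Fret 13 on A2 is MIDI 45 + 13 = 58 (A#3). On the G3 string (open MIDI 55), that pitch is 58 − 55 = fret 3.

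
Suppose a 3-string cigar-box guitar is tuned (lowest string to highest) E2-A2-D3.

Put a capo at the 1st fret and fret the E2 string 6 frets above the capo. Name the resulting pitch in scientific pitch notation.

B2

The capo raises the open E2 by 1 semitone to F2; fretting 6 more gives E2 + 1 + 6 = E2 + 7 semitones = B2.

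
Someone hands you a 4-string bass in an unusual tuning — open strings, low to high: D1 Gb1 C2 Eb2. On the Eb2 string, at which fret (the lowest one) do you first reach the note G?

From Eb2, count semitones up the chromatic scale until reaching G: Eb–E–F–Gb–G — 4 steps.

4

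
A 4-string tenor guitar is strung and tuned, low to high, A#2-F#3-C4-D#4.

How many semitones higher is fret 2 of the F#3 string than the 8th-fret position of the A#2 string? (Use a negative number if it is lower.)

2 semitones

F#3 at fret 2 → G#3 (MIDI 56); A#2 at fret 8 → F#3 (MIDI 54).
56 − 54 = 2, so the two pitches are 2 semitones apart.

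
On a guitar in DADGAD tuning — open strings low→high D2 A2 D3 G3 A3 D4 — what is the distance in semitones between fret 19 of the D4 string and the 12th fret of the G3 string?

D4 at fret 19 → A5 (MIDI 81); G3 at fret 12 → G4 (MIDI 67).
81 − 67 = 14, so the two pitches are 14 semitones apart, with A5 the higher.

14 semitones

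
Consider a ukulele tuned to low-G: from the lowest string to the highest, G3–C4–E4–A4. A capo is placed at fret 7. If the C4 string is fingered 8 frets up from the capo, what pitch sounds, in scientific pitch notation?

The capo raises the open C4 by 7 semitones to G4; fretting 8 more gives C4 + 7 + 8 = C4 + 15 semitones = D#5.
(Also written Eb.)

D#5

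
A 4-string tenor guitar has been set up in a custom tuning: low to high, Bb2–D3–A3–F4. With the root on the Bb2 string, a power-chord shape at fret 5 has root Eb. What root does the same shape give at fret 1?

B

Moving from fret 5 to fret 1 shifts the root by -4 semitones.
Eb down 4 semitones is B.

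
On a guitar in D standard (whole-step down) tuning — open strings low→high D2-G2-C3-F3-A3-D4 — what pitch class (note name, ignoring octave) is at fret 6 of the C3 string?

F♯

Each fret is one semitone, so C3 + 6 = F♯.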